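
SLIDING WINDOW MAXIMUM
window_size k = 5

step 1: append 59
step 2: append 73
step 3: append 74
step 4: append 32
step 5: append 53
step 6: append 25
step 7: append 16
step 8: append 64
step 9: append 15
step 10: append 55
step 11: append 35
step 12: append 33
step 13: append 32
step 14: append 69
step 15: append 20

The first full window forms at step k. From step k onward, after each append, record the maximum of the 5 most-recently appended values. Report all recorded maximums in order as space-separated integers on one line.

step 1: append 59 -> window=[59] (not full yet)
step 2: append 73 -> window=[59, 73] (not full yet)
step 3: append 74 -> window=[59, 73, 74] (not full yet)
step 4: append 32 -> window=[59, 73, 74, 32] (not full yet)
step 5: append 53 -> window=[59, 73, 74, 32, 53] -> max=74
step 6: append 25 -> window=[73, 74, 32, 53, 25] -> max=74
step 7: append 16 -> window=[74, 32, 53, 25, 16] -> max=74
step 8: append 64 -> window=[32, 53, 25, 16, 64] -> max=64
step 9: append 15 -> window=[53, 25, 16, 64, 15] -> max=64
step 10: append 55 -> window=[25, 16, 64, 15, 55] -> max=64
step 11: append 35 -> window=[16, 64, 15, 55, 35] -> max=64
step 12: append 33 -> window=[64, 15, 55, 35, 33] -> max=64
step 13: append 32 -> window=[15, 55, 35, 33, 32] -> max=55
step 14: append 69 -> window=[55, 35, 33, 32, 69] -> max=69
step 15: append 20 -> window=[35, 33, 32, 69, 20] -> max=69

Answer: 74 74 74 64 64 64 64 64 55 69 69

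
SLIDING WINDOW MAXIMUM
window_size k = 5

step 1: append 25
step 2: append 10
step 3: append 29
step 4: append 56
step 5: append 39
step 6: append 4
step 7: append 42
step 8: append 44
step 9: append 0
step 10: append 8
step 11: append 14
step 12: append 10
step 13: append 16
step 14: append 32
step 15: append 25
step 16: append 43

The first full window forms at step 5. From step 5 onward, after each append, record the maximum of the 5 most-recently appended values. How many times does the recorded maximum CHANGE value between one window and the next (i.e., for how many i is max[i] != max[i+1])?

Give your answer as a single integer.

Answer: 4

Derivation:
step 1: append 25 -> window=[25] (not full yet)
step 2: append 10 -> window=[25, 10] (not full yet)
step 3: append 29 -> window=[25, 10, 29] (not full yet)
step 4: append 56 -> window=[25, 10, 29, 56] (not full yet)
step 5: append 39 -> window=[25, 10, 29, 56, 39] -> max=56
step 6: append 4 -> window=[10, 29, 56, 39, 4] -> max=56
step 7: append 42 -> window=[29, 56, 39, 4, 42] -> max=56
step 8: append 44 -> window=[56, 39, 4, 42, 44] -> max=56
step 9: append 0 -> window=[39, 4, 42, 44, 0] -> max=44
step 10: append 8 -> window=[4, 42, 44, 0, 8] -> max=44
step 11: append 14 -> window=[42, 44, 0, 8, 14] -> max=44
step 12: append 10 -> window=[44, 0, 8, 14, 10] -> max=44
step 13: append 16 -> window=[0, 8, 14, 10, 16] -> max=16
step 14: append 32 -> window=[8, 14, 10, 16, 32] -> max=32
step 15: append 25 -> window=[14, 10, 16, 32, 25] -> max=32
step 16: append 43 -> window=[10, 16, 32, 25, 43] -> max=43
Recorded maximums: 56 56 56 56 44 44 44 44 16 32 32 43
Changes between consecutive maximums: 4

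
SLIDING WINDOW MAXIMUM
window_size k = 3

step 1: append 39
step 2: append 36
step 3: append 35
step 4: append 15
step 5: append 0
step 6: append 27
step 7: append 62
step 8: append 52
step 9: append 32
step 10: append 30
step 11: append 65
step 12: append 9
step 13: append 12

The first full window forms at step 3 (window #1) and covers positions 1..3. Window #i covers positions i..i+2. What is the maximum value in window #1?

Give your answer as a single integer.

step 1: append 39 -> window=[39] (not full yet)
step 2: append 36 -> window=[39, 36] (not full yet)
step 3: append 35 -> window=[39, 36, 35] -> max=39
Window #1 max = 39

Answer: 39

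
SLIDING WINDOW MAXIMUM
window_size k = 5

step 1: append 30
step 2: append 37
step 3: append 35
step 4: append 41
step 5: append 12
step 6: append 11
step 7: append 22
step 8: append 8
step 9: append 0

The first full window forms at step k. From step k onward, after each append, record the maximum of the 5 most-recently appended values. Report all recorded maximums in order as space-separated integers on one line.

step 1: append 30 -> window=[30] (not full yet)
step 2: append 37 -> window=[30, 37] (not full yet)
step 3: append 35 -> window=[30, 37, 35] (not full yet)
step 4: append 41 -> window=[30, 37, 35, 41] (not full yet)
step 5: append 12 -> window=[30, 37, 35, 41, 12] -> max=41
step 6: append 11 -> window=[37, 35, 41, 12, 11] -> max=41
step 7: append 22 -> window=[35, 41, 12, 11, 22] -> max=41
step 8: append 8 -> window=[41, 12, 11, 22, 8] -> max=41
step 9: append 0 -> window=[12, 11, 22, 8, 0] -> max=22

Answer: 41 41 41 41 22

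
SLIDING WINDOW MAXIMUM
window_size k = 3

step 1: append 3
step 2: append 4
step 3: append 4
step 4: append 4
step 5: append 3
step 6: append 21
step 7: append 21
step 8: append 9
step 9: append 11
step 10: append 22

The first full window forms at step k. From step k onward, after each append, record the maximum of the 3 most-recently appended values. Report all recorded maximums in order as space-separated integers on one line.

Answer: 4 4 4 21 21 21 21 22

Derivation:
step 1: append 3 -> window=[3] (not full yet)
step 2: append 4 -> window=[3, 4] (not full yet)
step 3: append 4 -> window=[3, 4, 4] -> max=4
step 4: append 4 -> window=[4, 4, 4] -> max=4
step 5: append 3 -> window=[4, 4, 3] -> max=4
step 6: append 21 -> window=[4, 3, 21] -> max=21
step 7: append 21 -> window=[3, 21, 21] -> max=21
step 8: append 9 -> window=[21, 21, 9] -> max=21
step 9: append 11 -> window=[21, 9, 11] -> max=21
step 10: append 22 -> window=[9, 11, 22] -> max=22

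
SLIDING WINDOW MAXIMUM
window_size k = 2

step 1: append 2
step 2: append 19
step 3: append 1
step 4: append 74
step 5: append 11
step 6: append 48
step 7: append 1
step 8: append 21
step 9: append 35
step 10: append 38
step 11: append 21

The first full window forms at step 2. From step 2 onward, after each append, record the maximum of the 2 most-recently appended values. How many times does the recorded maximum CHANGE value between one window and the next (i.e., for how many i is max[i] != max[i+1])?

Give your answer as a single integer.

Answer: 5

Derivation:
step 1: append 2 -> window=[2] (not full yet)
step 2: append 19 -> window=[2, 19] -> max=19
step 3: append 1 -> window=[19, 1] -> max=19
step 4: append 74 -> window=[1, 74] -> max=74
step 5: append 11 -> window=[74, 11] -> max=74
step 6: append 48 -> window=[11, 48] -> max=48
step 7: append 1 -> window=[48, 1] -> max=48
step 8: append 21 -> window=[1, 21] -> max=21
step 9: append 35 -> window=[21, 35] -> max=35
step 10: append 38 -> window=[35, 38] -> max=38
step 11: append 21 -> window=[38, 21] -> max=38
Recorded maximums: 19 19 74 74 48 48 21 35 38 38
Changes between consecutive maximums: 5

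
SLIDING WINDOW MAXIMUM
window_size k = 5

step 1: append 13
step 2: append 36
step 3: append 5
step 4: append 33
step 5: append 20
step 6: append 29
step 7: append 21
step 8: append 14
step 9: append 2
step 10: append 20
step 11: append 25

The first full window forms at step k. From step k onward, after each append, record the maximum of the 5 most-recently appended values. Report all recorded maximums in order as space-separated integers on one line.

Answer: 36 36 33 33 29 29 25

Derivation:
step 1: append 13 -> window=[13] (not full yet)
step 2: append 36 -> window=[13, 36] (not full yet)
step 3: append 5 -> window=[13, 36, 5] (not full yet)
step 4: append 33 -> window=[13, 36, 5, 33] (not full yet)
step 5: append 20 -> window=[13, 36, 5, 33, 20] -> max=36
step 6: append 29 -> window=[36, 5, 33, 20, 29] -> max=36
step 7: append 21 -> window=[5, 33, 20, 29, 21] -> max=33
step 8: append 14 -> window=[33, 20, 29, 21, 14] -> max=33
step 9: append 2 -> window=[20, 29, 21, 14, 2] -> max=29
step 10: append 20 -> window=[29, 21, 14, 2, 20] -> max=29
step 11: append 25 -> window=[21, 14, 2, 20, 25] -> max=25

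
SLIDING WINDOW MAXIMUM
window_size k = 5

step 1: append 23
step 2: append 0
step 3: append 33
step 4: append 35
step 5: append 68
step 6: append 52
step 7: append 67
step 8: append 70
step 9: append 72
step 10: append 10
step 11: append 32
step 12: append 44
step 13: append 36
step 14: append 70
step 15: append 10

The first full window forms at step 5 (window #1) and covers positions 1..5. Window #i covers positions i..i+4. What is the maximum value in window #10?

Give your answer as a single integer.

step 1: append 23 -> window=[23] (not full yet)
step 2: append 0 -> window=[23, 0] (not full yet)
step 3: append 33 -> window=[23, 0, 33] (not full yet)
step 4: append 35 -> window=[23, 0, 33, 35] (not full yet)
step 5: append 68 -> window=[23, 0, 33, 35, 68] -> max=68
step 6: append 52 -> window=[0, 33, 35, 68, 52] -> max=68
step 7: append 67 -> window=[33, 35, 68, 52, 67] -> max=68
step 8: append 70 -> window=[35, 68, 52, 67, 70] -> max=70
step 9: append 72 -> window=[68, 52, 67, 70, 72] -> max=72
step 10: append 10 -> window=[52, 67, 70, 72, 10] -> max=72
step 11: append 32 -> window=[67, 70, 72, 10, 32] -> max=72
step 12: append 44 -> window=[70, 72, 10, 32, 44] -> max=72
step 13: append 36 -> window=[72, 10, 32, 44, 36] -> max=72
step 14: append 70 -> window=[10, 32, 44, 36, 70] -> max=70
Window #10 max = 70

Answer: 70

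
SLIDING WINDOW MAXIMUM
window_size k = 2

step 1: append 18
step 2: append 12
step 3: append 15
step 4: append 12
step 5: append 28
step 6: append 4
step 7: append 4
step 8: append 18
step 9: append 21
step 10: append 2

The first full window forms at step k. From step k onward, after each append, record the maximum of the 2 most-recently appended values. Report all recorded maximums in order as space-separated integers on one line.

step 1: append 18 -> window=[18] (not full yet)
step 2: append 12 -> window=[18, 12] -> max=18
step 3: append 15 -> window=[12, 15] -> max=15
step 4: append 12 -> window=[15, 12] -> max=15
step 5: append 28 -> window=[12, 28] -> max=28
step 6: append 4 -> window=[28, 4] -> max=28
step 7: append 4 -> window=[4, 4] -> max=4
step 8: append 18 -> window=[4, 18] -> max=18
step 9: append 21 -> window=[18, 21] -> max=21
step 10: append 2 -> window=[21, 2] -> max=21

Answer: 18 15 15 28 28 4 18 21 21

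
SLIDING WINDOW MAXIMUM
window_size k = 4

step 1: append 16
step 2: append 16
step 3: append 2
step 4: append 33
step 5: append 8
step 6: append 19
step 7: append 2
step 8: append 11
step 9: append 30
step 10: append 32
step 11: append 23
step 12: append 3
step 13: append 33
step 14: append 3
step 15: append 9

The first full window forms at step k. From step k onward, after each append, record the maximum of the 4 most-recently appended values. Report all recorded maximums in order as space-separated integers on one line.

step 1: append 16 -> window=[16] (not full yet)
step 2: append 16 -> window=[16, 16] (not full yet)
step 3: append 2 -> window=[16, 16, 2] (not full yet)
step 4: append 33 -> window=[16, 16, 2, 33] -> max=33
step 5: append 8 -> window=[16, 2, 33, 8] -> max=33
step 6: append 19 -> window=[2, 33, 8, 19] -> max=33
step 7: append 2 -> window=[33, 8, 19, 2] -> max=33
step 8: append 11 -> window=[8, 19, 2, 11] -> max=19
step 9: append 30 -> window=[19, 2, 11, 30] -> max=30
step 10: append 32 -> window=[2, 11, 30, 32] -> max=32
step 11: append 23 -> window=[11, 30, 32, 23] -> max=32
step 12: append 3 -> window=[30, 32, 23, 3] -> max=32
step 13: append 33 -> window=[32, 23, 3, 33] -> max=33
step 14: append 3 -> window=[23, 3, 33, 3] -> max=33
step 15: append 9 -> window=[3, 33, 3, 9] -> max=33

Answer: 33 33 33 33 19 30 32 32 32 33 33 33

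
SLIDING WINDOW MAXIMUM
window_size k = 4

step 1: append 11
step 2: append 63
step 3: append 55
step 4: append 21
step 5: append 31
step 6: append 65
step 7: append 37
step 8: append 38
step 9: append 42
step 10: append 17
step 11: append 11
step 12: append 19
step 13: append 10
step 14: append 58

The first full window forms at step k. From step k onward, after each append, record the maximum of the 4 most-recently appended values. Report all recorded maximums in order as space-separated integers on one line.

Answer: 63 63 65 65 65 65 42 42 42 19 58

Derivation:
step 1: append 11 -> window=[11] (not full yet)
step 2: append 63 -> window=[11, 63] (not full yet)
step 3: append 55 -> window=[11, 63, 55] (not full yet)
step 4: append 21 -> window=[11, 63, 55, 21] -> max=63
step 5: append 31 -> window=[63, 55, 21, 31] -> max=63
step 6: append 65 -> window=[55, 21, 31, 65] -> max=65
step 7: append 37 -> window=[21, 31, 65, 37] -> max=65
step 8: append 38 -> window=[31, 65, 37, 38] -> max=65
step 9: append 42 -> window=[65, 37, 38, 42] -> max=65
step 10: append 17 -> window=[37, 38, 42, 17] -> max=42
step 11: append 11 -> window=[38, 42, 17, 11] -> max=42
step 12: append 19 -> window=[42, 17, 11, 19] -> max=42
step 13: append 10 -> window=[17, 11, 19, 10] -> max=19
step 14: append 58 -> window=[11, 19, 10, 58] -> max=58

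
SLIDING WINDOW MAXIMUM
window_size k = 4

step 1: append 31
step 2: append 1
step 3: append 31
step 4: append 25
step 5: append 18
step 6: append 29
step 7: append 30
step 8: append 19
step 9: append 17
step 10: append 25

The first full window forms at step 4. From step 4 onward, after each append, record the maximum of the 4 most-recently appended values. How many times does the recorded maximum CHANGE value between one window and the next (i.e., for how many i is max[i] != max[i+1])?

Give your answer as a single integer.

step 1: append 31 -> window=[31] (not full yet)
step 2: append 1 -> window=[31, 1] (not full yet)
step 3: append 31 -> window=[31, 1, 31] (not full yet)
step 4: append 25 -> window=[31, 1, 31, 25] -> max=31
step 5: append 18 -> window=[1, 31, 25, 18] -> max=31
step 6: append 29 -> window=[31, 25, 18, 29] -> max=31
step 7: append 30 -> window=[25, 18, 29, 30] -> max=30
step 8: append 19 -> window=[18, 29, 30, 19] -> max=30
step 9: append 17 -> window=[29, 30, 19, 17] -> max=30
step 10: append 25 -> window=[30, 19, 17, 25] -> max=30
Recorded maximums: 31 31 31 30 30 30 30
Changes between consecutive maximums: 1

Answer: 1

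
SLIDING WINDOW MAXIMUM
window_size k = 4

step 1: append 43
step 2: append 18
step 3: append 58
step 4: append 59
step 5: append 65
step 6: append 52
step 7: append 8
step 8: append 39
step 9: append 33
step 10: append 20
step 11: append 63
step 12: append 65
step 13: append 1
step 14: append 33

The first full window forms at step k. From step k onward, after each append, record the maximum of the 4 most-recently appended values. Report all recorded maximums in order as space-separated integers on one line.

step 1: append 43 -> window=[43] (not full yet)
step 2: append 18 -> window=[43, 18] (not full yet)
step 3: append 58 -> window=[43, 18, 58] (not full yet)
step 4: append 59 -> window=[43, 18, 58, 59] -> max=59
step 5: append 65 -> window=[18, 58, 59, 65] -> max=65
step 6: append 52 -> window=[58, 59, 65, 52] -> max=65
step 7: append 8 -> window=[59, 65, 52, 8] -> max=65
step 8: append 39 -> window=[65, 52, 8, 39] -> max=65
step 9: append 33 -> window=[52, 8, 39, 33] -> max=52
step 10: append 20 -> window=[8, 39, 33, 20] -> max=39
step 11: append 63 -> window=[39, 33, 20, 63] -> max=63
step 12: append 65 -> window=[33, 20, 63, 65] -> max=65
step 13: append 1 -> window=[20, 63, 65, 1] -> max=65
step 14: append 33 -> window=[63, 65, 1, 33] -> max=65

Answer: 59 65 65 65 65 52 39 63 65 65 65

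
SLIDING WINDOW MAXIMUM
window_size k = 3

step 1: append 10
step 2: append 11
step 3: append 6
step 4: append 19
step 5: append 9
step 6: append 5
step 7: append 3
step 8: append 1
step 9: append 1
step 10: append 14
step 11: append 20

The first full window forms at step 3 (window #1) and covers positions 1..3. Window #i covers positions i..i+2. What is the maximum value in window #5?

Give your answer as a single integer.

step 1: append 10 -> window=[10] (not full yet)
step 2: append 11 -> window=[10, 11] (not full yet)
step 3: append 6 -> window=[10, 11, 6] -> max=11
step 4: append 19 -> window=[11, 6, 19] -> max=19
step 5: append 9 -> window=[6, 19, 9] -> max=19
step 6: append 5 -> window=[19, 9, 5] -> max=19
step 7: append 3 -> window=[9, 5, 3] -> max=9
Window #5 max = 9

Answer: 9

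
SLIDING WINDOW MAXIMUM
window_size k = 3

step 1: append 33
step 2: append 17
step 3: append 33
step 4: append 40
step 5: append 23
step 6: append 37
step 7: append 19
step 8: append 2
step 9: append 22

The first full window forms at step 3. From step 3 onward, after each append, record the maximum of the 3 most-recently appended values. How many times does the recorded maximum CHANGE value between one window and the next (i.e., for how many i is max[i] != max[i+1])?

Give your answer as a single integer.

step 1: append 33 -> window=[33] (not full yet)
step 2: append 17 -> window=[33, 17] (not full yet)
step 3: append 33 -> window=[33, 17, 33] -> max=33
step 4: append 40 -> window=[17, 33, 40] -> max=40
step 5: append 23 -> window=[33, 40, 23] -> max=40
step 6: append 37 -> window=[40, 23, 37] -> max=40
step 7: append 19 -> window=[23, 37, 19] -> max=37
step 8: append 2 -> window=[37, 19, 2] -> max=37
step 9: append 22 -> window=[19, 2, 22] -> max=22
Recorded maximums: 33 40 40 40 37 37 22
Changes between consecutive maximums: 3

Answer: 3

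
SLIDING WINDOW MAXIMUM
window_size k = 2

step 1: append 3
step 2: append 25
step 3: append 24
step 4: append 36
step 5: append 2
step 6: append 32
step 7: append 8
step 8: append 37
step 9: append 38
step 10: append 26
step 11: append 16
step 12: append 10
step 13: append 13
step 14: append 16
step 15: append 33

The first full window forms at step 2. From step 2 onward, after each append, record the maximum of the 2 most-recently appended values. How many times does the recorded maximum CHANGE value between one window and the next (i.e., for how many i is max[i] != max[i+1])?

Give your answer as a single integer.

Answer: 9

Derivation:
step 1: append 3 -> window=[3] (not full yet)
step 2: append 25 -> window=[3, 25] -> max=25
step 3: append 24 -> window=[25, 24] -> max=25
step 4: append 36 -> window=[24, 36] -> max=36
step 5: append 2 -> window=[36, 2] -> max=36
step 6: append 32 -> window=[2, 32] -> max=32
step 7: append 8 -> window=[32, 8] -> max=32
step 8: append 37 -> window=[8, 37] -> max=37
step 9: append 38 -> window=[37, 38] -> max=38
step 10: append 26 -> window=[38, 26] -> max=38
step 11: append 16 -> window=[26, 16] -> max=26
step 12: append 10 -> window=[16, 10] -> max=16
step 13: append 13 -> window=[10, 13] -> max=13
step 14: append 16 -> window=[13, 16] -> max=16
step 15: append 33 -> window=[16, 33] -> max=33
Recorded maximums: 25 25 36 36 32 32 37 38 38 26 16 13 16 33
Changes between consecutive maximums: 9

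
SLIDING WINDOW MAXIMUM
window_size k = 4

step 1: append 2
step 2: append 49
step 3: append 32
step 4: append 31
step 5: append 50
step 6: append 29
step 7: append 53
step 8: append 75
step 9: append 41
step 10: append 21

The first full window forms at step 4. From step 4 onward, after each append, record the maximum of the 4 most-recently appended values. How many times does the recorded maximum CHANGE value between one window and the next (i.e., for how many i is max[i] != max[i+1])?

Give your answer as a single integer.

Answer: 3

Derivation:
step 1: append 2 -> window=[2] (not full yet)
step 2: append 49 -> window=[2, 49] (not full yet)
step 3: append 32 -> window=[2, 49, 32] (not full yet)
step 4: append 31 -> window=[2, 49, 32, 31] -> max=49
step 5: append 50 -> window=[49, 32, 31, 50] -> max=50
step 6: append 29 -> window=[32, 31, 50, 29] -> max=50
step 7: append 53 -> window=[31, 50, 29, 53] -> max=53
step 8: append 75 -> window=[50, 29, 53, 75] -> max=75
step 9: append 41 -> window=[29, 53, 75, 41] -> max=75
step 10: append 21 -> window=[53, 75, 41, 21] -> max=75
Recorded maximums: 49 50 50 53 75 75 75
Changes between consecutive maximums: 3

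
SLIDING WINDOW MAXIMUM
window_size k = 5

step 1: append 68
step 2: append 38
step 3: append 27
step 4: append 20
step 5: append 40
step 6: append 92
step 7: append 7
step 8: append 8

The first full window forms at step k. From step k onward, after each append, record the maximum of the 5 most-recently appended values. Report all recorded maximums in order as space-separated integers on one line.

step 1: append 68 -> window=[68] (not full yet)
step 2: append 38 -> window=[68, 38] (not full yet)
step 3: append 27 -> window=[68, 38, 27] (not full yet)
step 4: append 20 -> window=[68, 38, 27, 20] (not full yet)
step 5: append 40 -> window=[68, 38, 27, 20, 40] -> max=68
step 6: append 92 -> window=[38, 27, 20, 40, 92] -> max=92
step 7: append 7 -> window=[27, 20, 40, 92, 7] -> max=92
step 8: append 8 -> window=[20, 40, 92, 7, 8] -> max=92

Answer: 68 92 92 92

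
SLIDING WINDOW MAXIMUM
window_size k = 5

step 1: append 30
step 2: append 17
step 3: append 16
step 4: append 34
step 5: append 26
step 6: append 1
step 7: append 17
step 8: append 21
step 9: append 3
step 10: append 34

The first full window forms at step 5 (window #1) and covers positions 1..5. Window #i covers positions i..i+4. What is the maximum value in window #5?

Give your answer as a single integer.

step 1: append 30 -> window=[30] (not full yet)
step 2: append 17 -> window=[30, 17] (not full yet)
step 3: append 16 -> window=[30, 17, 16] (not full yet)
step 4: append 34 -> window=[30, 17, 16, 34] (not full yet)
step 5: append 26 -> window=[30, 17, 16, 34, 26] -> max=34
step 6: append 1 -> window=[17, 16, 34, 26, 1] -> max=34
step 7: append 17 -> window=[16, 34, 26, 1, 17] -> max=34
step 8: append 21 -> window=[34, 26, 1, 17, 21] -> max=34
step 9: append 3 -> window=[26, 1, 17, 21, 3] -> max=26
Window #5 max = 26

Answer: 26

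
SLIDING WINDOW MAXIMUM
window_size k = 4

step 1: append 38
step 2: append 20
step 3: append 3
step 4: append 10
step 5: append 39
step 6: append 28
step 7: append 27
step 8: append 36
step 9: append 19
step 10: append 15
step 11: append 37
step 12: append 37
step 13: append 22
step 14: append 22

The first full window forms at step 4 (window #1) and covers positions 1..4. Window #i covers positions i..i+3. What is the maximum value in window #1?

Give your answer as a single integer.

Answer: 38

Derivation:
step 1: append 38 -> window=[38] (not full yet)
step 2: append 20 -> window=[38, 20] (not full yet)
step 3: append 3 -> window=[38, 20, 3] (not full yet)
step 4: append 10 -> window=[38, 20, 3, 10] -> max=38
Window #1 max = 38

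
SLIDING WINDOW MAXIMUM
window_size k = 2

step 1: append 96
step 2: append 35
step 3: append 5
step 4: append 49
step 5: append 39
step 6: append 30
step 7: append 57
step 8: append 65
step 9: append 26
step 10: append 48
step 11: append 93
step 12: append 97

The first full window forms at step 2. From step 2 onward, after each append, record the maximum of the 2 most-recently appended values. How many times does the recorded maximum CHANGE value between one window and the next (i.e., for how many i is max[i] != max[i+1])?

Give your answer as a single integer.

step 1: append 96 -> window=[96] (not full yet)
step 2: append 35 -> window=[96, 35] -> max=96
step 3: append 5 -> window=[35, 5] -> max=35
step 4: append 49 -> window=[5, 49] -> max=49
step 5: append 39 -> window=[49, 39] -> max=49
step 6: append 30 -> window=[39, 30] -> max=39
step 7: append 57 -> window=[30, 57] -> max=57
step 8: append 65 -> window=[57, 65] -> max=65
step 9: append 26 -> window=[65, 26] -> max=65
step 10: append 48 -> window=[26, 48] -> max=48
step 11: append 93 -> window=[48, 93] -> max=93
step 12: append 97 -> window=[93, 97] -> max=97
Recorded maximums: 96 35 49 49 39 57 65 65 48 93 97
Changes between consecutive maximums: 8

Answer: 8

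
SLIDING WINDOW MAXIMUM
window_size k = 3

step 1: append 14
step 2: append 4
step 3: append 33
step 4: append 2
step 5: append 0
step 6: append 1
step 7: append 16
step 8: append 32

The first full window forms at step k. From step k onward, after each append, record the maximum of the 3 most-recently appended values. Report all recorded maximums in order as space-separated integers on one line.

step 1: append 14 -> window=[14] (not full yet)
step 2: append 4 -> window=[14, 4] (not full yet)
step 3: append 33 -> window=[14, 4, 33] -> max=33
step 4: append 2 -> window=[4, 33, 2] -> max=33
step 5: append 0 -> window=[33, 2, 0] -> max=33
step 6: append 1 -> window=[2, 0, 1] -> max=2
step 7: append 16 -> window=[0, 1, 16] -> max=16
step 8: append 32 -> window=[1, 16, 32] -> max=32

Answer: 33 33 33 2 16 32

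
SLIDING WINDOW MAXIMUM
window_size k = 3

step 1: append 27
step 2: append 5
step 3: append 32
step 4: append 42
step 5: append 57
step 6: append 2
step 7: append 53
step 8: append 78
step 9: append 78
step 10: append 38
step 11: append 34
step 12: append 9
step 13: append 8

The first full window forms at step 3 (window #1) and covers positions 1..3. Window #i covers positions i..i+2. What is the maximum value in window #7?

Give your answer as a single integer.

Answer: 78

Derivation:
step 1: append 27 -> window=[27] (not full yet)
step 2: append 5 -> window=[27, 5] (not full yet)
step 3: append 32 -> window=[27, 5, 32] -> max=32
step 4: append 42 -> window=[5, 32, 42] -> max=42
step 5: append 57 -> window=[32, 42, 57] -> max=57
step 6: append 2 -> window=[42, 57, 2] -> max=57
step 7: append 53 -> window=[57, 2, 53] -> max=57
step 8: append 78 -> window=[2, 53, 78] -> max=78
step 9: append 78 -> window=[53, 78, 78] -> max=78
Window #7 max = 78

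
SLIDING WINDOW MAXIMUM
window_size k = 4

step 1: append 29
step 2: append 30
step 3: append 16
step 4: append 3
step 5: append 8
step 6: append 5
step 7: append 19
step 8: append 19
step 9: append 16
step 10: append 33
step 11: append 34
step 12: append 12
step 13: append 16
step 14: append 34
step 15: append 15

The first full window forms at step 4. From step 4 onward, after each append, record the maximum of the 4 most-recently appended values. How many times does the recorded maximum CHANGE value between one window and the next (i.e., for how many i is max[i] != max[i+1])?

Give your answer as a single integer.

Answer: 4

Derivation:
step 1: append 29 -> window=[29] (not full yet)
step 2: append 30 -> window=[29, 30] (not full yet)
step 3: append 16 -> window=[29, 30, 16] (not full yet)
step 4: append 3 -> window=[29, 30, 16, 3] -> max=30
step 5: append 8 -> window=[30, 16, 3, 8] -> max=30
step 6: append 5 -> window=[16, 3, 8, 5] -> max=16
step 7: append 19 -> window=[3, 8, 5, 19] -> max=19
step 8: append 19 -> window=[8, 5, 19, 19] -> max=19
step 9: append 16 -> window=[5, 19, 19, 16] -> max=19
step 10: append 33 -> window=[19, 19, 16, 33] -> max=33
step 11: append 34 -> window=[19, 16, 33, 34] -> max=34
step 12: append 12 -> window=[16, 33, 34, 12] -> max=34
step 13: append 16 -> window=[33, 34, 12, 16] -> max=34
step 14: append 34 -> window=[34, 12, 16, 34] -> max=34
step 15: append 15 -> window=[12, 16, 34, 15] -> max=34
Recorded maximums: 30 30 16 19 19 19 33 34 34 34 34 34
Changes between consecutive maximums: 4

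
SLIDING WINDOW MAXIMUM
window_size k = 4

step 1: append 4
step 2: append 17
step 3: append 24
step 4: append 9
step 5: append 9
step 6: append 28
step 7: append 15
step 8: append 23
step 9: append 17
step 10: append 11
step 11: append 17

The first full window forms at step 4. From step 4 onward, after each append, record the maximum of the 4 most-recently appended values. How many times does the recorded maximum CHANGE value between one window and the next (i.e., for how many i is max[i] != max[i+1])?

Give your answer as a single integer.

step 1: append 4 -> window=[4] (not full yet)
step 2: append 17 -> window=[4, 17] (not full yet)
step 3: append 24 -> window=[4, 17, 24] (not full yet)
step 4: append 9 -> window=[4, 17, 24, 9] -> max=24
step 5: append 9 -> window=[17, 24, 9, 9] -> max=24
step 6: append 28 -> window=[24, 9, 9, 28] -> max=28
step 7: append 15 -> window=[9, 9, 28, 15] -> max=28
step 8: append 23 -> window=[9, 28, 15, 23] -> max=28
step 9: append 17 -> window=[28, 15, 23, 17] -> max=28
step 10: append 11 -> window=[15, 23, 17, 11] -> max=23
step 11: append 17 -> window=[23, 17, 11, 17] -> max=23
Recorded maximums: 24 24 28 28 28 28 23 23
Changes between consecutive maximums: 2

Answer: 2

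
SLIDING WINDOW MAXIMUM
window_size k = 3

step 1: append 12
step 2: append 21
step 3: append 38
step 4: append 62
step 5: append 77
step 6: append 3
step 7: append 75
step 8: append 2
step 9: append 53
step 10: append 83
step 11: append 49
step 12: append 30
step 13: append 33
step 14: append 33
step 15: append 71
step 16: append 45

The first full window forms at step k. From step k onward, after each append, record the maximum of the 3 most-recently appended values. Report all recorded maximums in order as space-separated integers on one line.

Answer: 38 62 77 77 77 75 75 83 83 83 49 33 71 71

Derivation:
step 1: append 12 -> window=[12] (not full yet)
step 2: append 21 -> window=[12, 21] (not full yet)
step 3: append 38 -> window=[12, 21, 38] -> max=38
step 4: append 62 -> window=[21, 38, 62] -> max=62
step 5: append 77 -> window=[38, 62, 77] -> max=77
step 6: append 3 -> window=[62, 77, 3] -> max=77
step 7: append 75 -> window=[77, 3, 75] -> max=77
step 8: append 2 -> window=[3, 75, 2] -> max=75
step 9: append 53 -> window=[75, 2, 53] -> max=75
step 10: append 83 -> window=[2, 53, 83] -> max=83
step 11: append 49 -> window=[53, 83, 49] -> max=83
step 12: append 30 -> window=[83, 49, 30] -> max=83
step 13: append 33 -> window=[49, 30, 33] -> max=49
step 14: append 33 -> window=[30, 33, 33] -> max=33
step 15: append 71 -> window=[33, 33, 71] -> max=71
step 16: append 45 -> window=[33, 71, 45] -> max=71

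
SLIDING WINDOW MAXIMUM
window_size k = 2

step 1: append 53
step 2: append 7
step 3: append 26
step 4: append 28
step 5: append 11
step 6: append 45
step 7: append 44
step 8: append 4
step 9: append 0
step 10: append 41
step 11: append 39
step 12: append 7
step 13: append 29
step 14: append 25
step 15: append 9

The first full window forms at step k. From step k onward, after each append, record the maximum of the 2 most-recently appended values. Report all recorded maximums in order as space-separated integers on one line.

Answer: 53 26 28 28 45 45 44 4 41 41 39 29 29 25

Derivation:
step 1: append 53 -> window=[53] (not full yet)
step 2: append 7 -> window=[53, 7] -> max=53
step 3: append 26 -> window=[7, 26] -> max=26
step 4: append 28 -> window=[26, 28] -> max=28
step 5: append 11 -> window=[28, 11] -> max=28
step 6: append 45 -> window=[11, 45] -> max=45
step 7: append 44 -> window=[45, 44] -> max=45
step 8: append 4 -> window=[44, 4] -> max=44
step 9: append 0 -> window=[4, 0] -> max=4
step 10: append 41 -> window=[0, 41] -> max=41
step 11: append 39 -> window=[41, 39] -> max=41
step 12: append 7 -> window=[39, 7] -> max=39
step 13: append 29 -> window=[7, 29] -> max=29
step 14: append 25 -> window=[29, 25] -> max=29
step 15: append 9 -> window=[25, 9] -> max=25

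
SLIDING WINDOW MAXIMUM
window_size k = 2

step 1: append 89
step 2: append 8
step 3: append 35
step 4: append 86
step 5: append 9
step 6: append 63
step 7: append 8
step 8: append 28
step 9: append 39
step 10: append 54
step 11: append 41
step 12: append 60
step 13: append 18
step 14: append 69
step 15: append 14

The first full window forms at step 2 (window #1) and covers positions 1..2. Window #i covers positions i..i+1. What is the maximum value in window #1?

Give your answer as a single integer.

step 1: append 89 -> window=[89] (not full yet)
step 2: append 8 -> window=[89, 8] -> max=89
Window #1 max = 89

Answer: 89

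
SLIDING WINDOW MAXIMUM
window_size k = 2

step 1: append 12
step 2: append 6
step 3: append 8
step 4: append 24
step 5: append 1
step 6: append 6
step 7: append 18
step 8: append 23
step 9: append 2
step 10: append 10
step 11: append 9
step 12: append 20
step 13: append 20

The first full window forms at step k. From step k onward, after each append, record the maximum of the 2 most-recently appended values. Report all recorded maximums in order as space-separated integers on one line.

step 1: append 12 -> window=[12] (not full yet)
step 2: append 6 -> window=[12, 6] -> max=12
step 3: append 8 -> window=[6, 8] -> max=8
step 4: append 24 -> window=[8, 24] -> max=24
step 5: append 1 -> window=[24, 1] -> max=24
step 6: append 6 -> window=[1, 6] -> max=6
step 7: append 18 -> window=[6, 18] -> max=18
step 8: append 23 -> window=[18, 23] -> max=23
step 9: append 2 -> window=[23, 2] -> max=23
step 10: append 10 -> window=[2, 10] -> max=10
step 11: append 9 -> window=[10, 9] -> max=10
step 12: append 20 -> window=[9, 20] -> max=20
step 13: append 20 -> window=[20, 20] -> max=20

Answer: 12 8 24 24 6 18 23 23 10 10 20 20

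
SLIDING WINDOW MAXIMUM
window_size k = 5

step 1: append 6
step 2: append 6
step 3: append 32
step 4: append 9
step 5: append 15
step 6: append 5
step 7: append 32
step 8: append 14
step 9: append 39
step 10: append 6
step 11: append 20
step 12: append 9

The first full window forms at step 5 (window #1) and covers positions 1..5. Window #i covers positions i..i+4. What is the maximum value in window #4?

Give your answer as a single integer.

Answer: 32

Derivation:
step 1: append 6 -> window=[6] (not full yet)
step 2: append 6 -> window=[6, 6] (not full yet)
step 3: append 32 -> window=[6, 6, 32] (not full yet)
step 4: append 9 -> window=[6, 6, 32, 9] (not full yet)
step 5: append 15 -> window=[6, 6, 32, 9, 15] -> max=32
step 6: append 5 -> window=[6, 32, 9, 15, 5] -> max=32
step 7: append 32 -> window=[32, 9, 15, 5, 32] -> max=32
step 8: append 14 -> window=[9, 15, 5, 32, 14] -> max=32
Window #4 max = 32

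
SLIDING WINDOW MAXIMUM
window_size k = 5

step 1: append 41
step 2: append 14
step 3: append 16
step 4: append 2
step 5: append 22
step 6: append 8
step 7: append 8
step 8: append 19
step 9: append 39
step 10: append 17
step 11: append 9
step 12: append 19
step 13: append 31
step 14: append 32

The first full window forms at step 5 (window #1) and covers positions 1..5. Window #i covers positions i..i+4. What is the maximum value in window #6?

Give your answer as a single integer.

step 1: append 41 -> window=[41] (not full yet)
step 2: append 14 -> window=[41, 14] (not full yet)
step 3: append 16 -> window=[41, 14, 16] (not full yet)
step 4: append 2 -> window=[41, 14, 16, 2] (not full yet)
step 5: append 22 -> window=[41, 14, 16, 2, 22] -> max=41
step 6: append 8 -> window=[14, 16, 2, 22, 8] -> max=22
step 7: append 8 -> window=[16, 2, 22, 8, 8] -> max=22
step 8: append 19 -> window=[2, 22, 8, 8, 19] -> max=22
step 9: append 39 -> window=[22, 8, 8, 19, 39] -> max=39
step 10: append 17 -> window=[8, 8, 19, 39, 17] -> max=39
Window #6 max = 39

Answer: 39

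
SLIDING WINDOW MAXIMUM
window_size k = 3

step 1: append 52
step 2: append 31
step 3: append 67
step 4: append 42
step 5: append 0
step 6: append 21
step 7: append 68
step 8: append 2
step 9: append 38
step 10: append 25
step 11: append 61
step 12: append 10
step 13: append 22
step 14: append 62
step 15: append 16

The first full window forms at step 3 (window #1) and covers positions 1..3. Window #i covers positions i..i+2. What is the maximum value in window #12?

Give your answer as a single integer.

step 1: append 52 -> window=[52] (not full yet)
step 2: append 31 -> window=[52, 31] (not full yet)
step 3: append 67 -> window=[52, 31, 67] -> max=67
step 4: append 42 -> window=[31, 67, 42] -> max=67
step 5: append 0 -> window=[67, 42, 0] -> max=67
step 6: append 21 -> window=[42, 0, 21] -> max=42
step 7: append 68 -> window=[0, 21, 68] -> max=68
step 8: append 2 -> window=[21, 68, 2] -> max=68
step 9: append 38 -> window=[68, 2, 38] -> max=68
step 10: append 25 -> window=[2, 38, 25] -> max=38
step 11: append 61 -> window=[38, 25, 61] -> max=61
step 12: append 10 -> window=[25, 61, 10] -> max=61
step 13: append 22 -> window=[61, 10, 22] -> max=61
step 14: append 62 -> window=[10, 22, 62] -> max=62
Window #12 max = 62

Answer: 62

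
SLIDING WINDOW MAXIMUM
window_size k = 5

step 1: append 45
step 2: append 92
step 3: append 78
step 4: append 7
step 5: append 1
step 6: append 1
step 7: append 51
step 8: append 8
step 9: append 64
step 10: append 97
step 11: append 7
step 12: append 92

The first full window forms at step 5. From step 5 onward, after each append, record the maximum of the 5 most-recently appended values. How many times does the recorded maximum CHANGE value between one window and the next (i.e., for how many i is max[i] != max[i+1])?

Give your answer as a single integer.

step 1: append 45 -> window=[45] (not full yet)
step 2: append 92 -> window=[45, 92] (not full yet)
step 3: append 78 -> window=[45, 92, 78] (not full yet)
step 4: append 7 -> window=[45, 92, 78, 7] (not full yet)
step 5: append 1 -> window=[45, 92, 78, 7, 1] -> max=92
step 6: append 1 -> window=[92, 78, 7, 1, 1] -> max=92
step 7: append 51 -> window=[78, 7, 1, 1, 51] -> max=78
step 8: append 8 -> window=[7, 1, 1, 51, 8] -> max=51
step 9: append 64 -> window=[1, 1, 51, 8, 64] -> max=64
step 10: append 97 -> window=[1, 51, 8, 64, 97] -> max=97
step 11: append 7 -> window=[51, 8, 64, 97, 7] -> max=97
step 12: append 92 -> window=[8, 64, 97, 7, 92] -> max=97
Recorded maximums: 92 92 78 51 64 97 97 97
Changes between consecutive maximums: 4

Answer: 4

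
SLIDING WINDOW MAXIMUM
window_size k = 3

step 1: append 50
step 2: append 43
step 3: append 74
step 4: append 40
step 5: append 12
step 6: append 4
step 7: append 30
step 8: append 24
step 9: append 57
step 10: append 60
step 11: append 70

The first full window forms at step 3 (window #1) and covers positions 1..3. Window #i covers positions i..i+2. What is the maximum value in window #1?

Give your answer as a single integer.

Answer: 74

Derivation:
step 1: append 50 -> window=[50] (not full yet)
step 2: append 43 -> window=[50, 43] (not full yet)
step 3: append 74 -> window=[50, 43, 74] -> max=74
Window #1 max = 74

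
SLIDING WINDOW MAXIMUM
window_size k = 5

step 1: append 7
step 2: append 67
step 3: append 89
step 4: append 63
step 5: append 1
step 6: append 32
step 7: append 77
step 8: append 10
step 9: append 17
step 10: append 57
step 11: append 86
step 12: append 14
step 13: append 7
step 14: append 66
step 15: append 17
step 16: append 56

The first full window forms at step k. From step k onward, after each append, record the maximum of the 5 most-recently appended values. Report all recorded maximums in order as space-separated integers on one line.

step 1: append 7 -> window=[7] (not full yet)
step 2: append 67 -> window=[7, 67] (not full yet)
step 3: append 89 -> window=[7, 67, 89] (not full yet)
step 4: append 63 -> window=[7, 67, 89, 63] (not full yet)
step 5: append 1 -> window=[7, 67, 89, 63, 1] -> max=89
step 6: append 32 -> window=[67, 89, 63, 1, 32] -> max=89
step 7: append 77 -> window=[89, 63, 1, 32, 77] -> max=89
step 8: append 10 -> window=[63, 1, 32, 77, 10] -> max=77
step 9: append 17 -> window=[1, 32, 77, 10, 17] -> max=77
step 10: append 57 -> window=[32, 77, 10, 17, 57] -> max=77
step 11: append 86 -> window=[77, 10, 17, 57, 86] -> max=86
step 12: append 14 -> window=[10, 17, 57, 86, 14] -> max=86
step 13: append 7 -> window=[17, 57, 86, 14, 7] -> max=86
step 14: append 66 -> window=[57, 86, 14, 7, 66] -> max=86
step 15: append 17 -> window=[86, 14, 7, 66, 17] -> max=86
step 16: append 56 -> window=[14, 7, 66, 17, 56] -> max=66

Answer: 89 89 89 77 77 77 86 86 86 86 86 66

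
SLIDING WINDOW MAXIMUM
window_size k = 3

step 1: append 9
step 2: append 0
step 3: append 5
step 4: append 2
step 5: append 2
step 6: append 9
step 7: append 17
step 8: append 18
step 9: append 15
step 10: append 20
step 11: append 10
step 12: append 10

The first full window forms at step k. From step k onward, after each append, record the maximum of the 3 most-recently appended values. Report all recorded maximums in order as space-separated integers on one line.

step 1: append 9 -> window=[9] (not full yet)
step 2: append 0 -> window=[9, 0] (not full yet)
step 3: append 5 -> window=[9, 0, 5] -> max=9
step 4: append 2 -> window=[0, 5, 2] -> max=5
step 5: append 2 -> window=[5, 2, 2] -> max=5
step 6: append 9 -> window=[2, 2, 9] -> max=9
step 7: append 17 -> window=[2, 9, 17] -> max=17
step 8: append 18 -> window=[9, 17, 18] -> max=18
step 9: append 15 -> window=[17, 18, 15] -> max=18
step 10: append 20 -> window=[18, 15, 20] -> max=20
step 11: append 10 -> window=[15, 20, 10] -> max=20
step 12: append 10 -> window=[20, 10, 10] -> max=20

Answer: 9 5 5 9 17 18 18 20 20 20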